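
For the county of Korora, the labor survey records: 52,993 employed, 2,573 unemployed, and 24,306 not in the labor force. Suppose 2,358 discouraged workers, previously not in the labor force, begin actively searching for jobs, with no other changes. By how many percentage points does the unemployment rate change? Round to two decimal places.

Initially, labor force = 52,993 + 2,573 = 55,566, so u = 2,573/55,566 = 4.63%.
After the change, unemployed and labor force both rise by 2,358 → E = 52,993, U = 4,931, labor force = 57,924.
New unemployment rate = 4,931 / 57,924 = 8.51%.
Change = 8.51% − 4.63% = +3.88 percentage points.

The unemployment rate changes by +3.88 percentage points.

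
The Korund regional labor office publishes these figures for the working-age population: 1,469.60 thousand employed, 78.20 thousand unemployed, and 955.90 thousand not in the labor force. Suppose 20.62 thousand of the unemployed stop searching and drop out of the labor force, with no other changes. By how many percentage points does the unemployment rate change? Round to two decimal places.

The unemployment rate changes by −1.28 percentage points.

Initially, labor force = 1,469.60 + 78.20 = 1,547.80 thousand, so u = 78.20/1,547.80 = 5.05%.
After the change, unemployed and labor force both fall by 20.62 → E = 1,469.60, U = 57.58, labor force = 1,527.18 thousand.
New unemployment rate = 57.58 / 1,527.18 = 3.77%.
Change = 3.77% − 5.05% = −1.28 percentage points.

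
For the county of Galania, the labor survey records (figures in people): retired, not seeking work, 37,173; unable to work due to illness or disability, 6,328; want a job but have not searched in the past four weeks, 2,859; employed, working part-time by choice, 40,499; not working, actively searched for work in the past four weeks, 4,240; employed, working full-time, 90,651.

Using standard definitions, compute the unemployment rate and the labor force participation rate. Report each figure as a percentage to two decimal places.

Unemployment rate ≈ 3.13%; labor force participation rate ≈ 74.49%.

Employed = 40,499 + 90,651 = 131,150.
Unemployed = 4,240.
Labor force = 131,150 + 4,240 = 135,390.
Not in labor force = 37,173 + 6,328 + 2,859 = 46,360 (those not working and not actively searching are outside the labor force — including those who want a job but have given up searching).
Civilian working-age population = 135,390 + 46,360 = 181,750.
Unemployment rate = 4,240 / 135,390 = 3.13%.
Labor force participation rate = 135,390 / 181,750 = 74.49%.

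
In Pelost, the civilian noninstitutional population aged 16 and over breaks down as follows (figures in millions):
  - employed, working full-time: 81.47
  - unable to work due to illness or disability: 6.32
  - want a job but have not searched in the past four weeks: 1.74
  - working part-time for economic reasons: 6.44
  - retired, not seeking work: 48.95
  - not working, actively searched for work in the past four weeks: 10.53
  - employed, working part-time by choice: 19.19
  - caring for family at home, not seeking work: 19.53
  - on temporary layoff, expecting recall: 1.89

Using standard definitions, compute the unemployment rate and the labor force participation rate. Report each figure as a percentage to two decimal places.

Employed = 81.47 + 6.44 + 19.19 = 107.10 million (anyone who worked, including part-time for economic reasons, counts as employed).
Unemployed = 10.53 + 1.89 = 12.42 million (jobless and actively searching, or on temporary layoff).
Labor force = 107.10 + 12.42 = 119.52 million.
Not in labor force = 6.32 + 1.74 + 48.95 + 19.53 = 76.54 million (those not working and not actively searching are outside the labor force — including those who want a job but have given up searching).
Civilian working-age population = 119.52 + 76.54 = 196.06 million.
Unemployment rate = 12.42 / 119.52 = 10.39%.
Labor force participation rate = 119.52 / 196.06 = 60.96%.

Unemployment rate ≈ 10.39%; labor force participation rate ≈ 60.96%.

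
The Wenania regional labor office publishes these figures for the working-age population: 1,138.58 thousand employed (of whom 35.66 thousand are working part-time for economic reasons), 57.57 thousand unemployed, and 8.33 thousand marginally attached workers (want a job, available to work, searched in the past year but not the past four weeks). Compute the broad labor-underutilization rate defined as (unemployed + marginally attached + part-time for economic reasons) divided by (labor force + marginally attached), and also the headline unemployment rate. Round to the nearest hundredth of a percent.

Broad underutilization rate ≈ 8.43%; headline unemployment rate ≈ 4.81%.

Labor force = 1,138.58 + 57.57 = 1,196.15 thousand.
Numerator = 57.57 + 8.33 + 35.66 = 101.56 thousand.
Denominator = 1,196.15 + 8.33 = 1,204.48 thousand.
Broad rate = 101.56 / 1,204.48 = 8.43%.
Headline unemployment rate = 57.57 / 1,196.15 = 4.81%.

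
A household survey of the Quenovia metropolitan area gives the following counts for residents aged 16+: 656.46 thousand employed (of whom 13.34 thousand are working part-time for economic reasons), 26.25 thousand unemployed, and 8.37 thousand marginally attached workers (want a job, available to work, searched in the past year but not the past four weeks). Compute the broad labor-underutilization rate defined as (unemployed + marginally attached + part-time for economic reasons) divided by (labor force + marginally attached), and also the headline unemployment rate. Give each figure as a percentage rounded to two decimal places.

Broad underutilization rate ≈ 6.94%; headline unemployment rate ≈ 3.84%.

Labor force = 656.46 + 26.25 = 682.71 thousand.
Numerator = 26.25 + 8.37 + 13.34 = 47.96 thousand.
Denominator = 682.71 + 8.37 = 691.08 thousand.
Broad rate = 47.96 / 691.08 = 6.94%.
Headline unemployment rate = 26.25 / 682.71 = 3.84%.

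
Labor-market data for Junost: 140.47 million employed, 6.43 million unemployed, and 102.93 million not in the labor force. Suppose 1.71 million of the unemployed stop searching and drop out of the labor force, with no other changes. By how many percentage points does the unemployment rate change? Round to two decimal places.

Initially, labor force = 140.47 + 6.43 = 146.90 million, so u = 6.43/146.90 = 4.38%.
After the change, unemployed and labor force both fall by 1.71 → E = 140.47, U = 4.72, labor force = 145.19 million.
New unemployment rate = 4.72 / 145.19 = 3.25%.
Change = 3.25% − 4.38% = −1.13 percentage points.

The unemployment rate changes by −1.13 percentage points.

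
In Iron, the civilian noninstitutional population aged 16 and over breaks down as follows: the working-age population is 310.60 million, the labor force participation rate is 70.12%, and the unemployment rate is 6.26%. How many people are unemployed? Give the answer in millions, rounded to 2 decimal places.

About 13.63 million are unemployed.

Labor force = 0.7012 × 310.60 = 217.79 million.
Unemployed = 0.0626 × 217.79 ≈ 13.63 million.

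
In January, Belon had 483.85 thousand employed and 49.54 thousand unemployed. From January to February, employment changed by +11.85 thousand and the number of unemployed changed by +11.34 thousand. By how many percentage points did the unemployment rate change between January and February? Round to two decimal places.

January: labor force = 483.85 + 49.54 = 533.39; u = 49.54/533.39 = 9.29%.
February: labor force = 495.70 + 60.88 = 556.58; u = 60.88/556.58 = 10.94%.
Change = 10.94% − 9.29% = +1.65 pp.

The unemployment rate changed by +1.65 percentage points.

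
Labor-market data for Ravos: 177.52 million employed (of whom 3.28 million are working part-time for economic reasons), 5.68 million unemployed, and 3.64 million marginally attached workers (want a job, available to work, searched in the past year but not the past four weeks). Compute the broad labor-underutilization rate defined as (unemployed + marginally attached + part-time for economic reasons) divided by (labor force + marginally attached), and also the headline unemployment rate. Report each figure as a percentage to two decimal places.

Labor force = 177.52 + 5.68 = 183.20 million.
Numerator = 5.68 + 3.64 + 3.28 = 12.60 million.
Denominator = 183.20 + 3.64 = 186.84 million.
Broad rate = 12.60 / 186.84 = 6.74%.
Headline unemployment rate = 5.68 / 183.20 = 3.10%.

Broad underutilization rate ≈ 6.74%; headline unemployment rate ≈ 3.10%.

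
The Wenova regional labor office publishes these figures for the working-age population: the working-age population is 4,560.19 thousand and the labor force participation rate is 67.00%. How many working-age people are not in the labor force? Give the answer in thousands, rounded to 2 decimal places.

About 1,504.86 thousand are not in the labor force.

Share not in the labor force = 1 − 0.6700 = 0.3300.
Not in labor force = 0.3300 × 4,560.19 ≈ 1,504.86 thousand.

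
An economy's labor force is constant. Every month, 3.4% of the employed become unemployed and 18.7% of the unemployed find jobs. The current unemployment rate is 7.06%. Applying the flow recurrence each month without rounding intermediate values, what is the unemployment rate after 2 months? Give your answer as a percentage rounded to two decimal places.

With a fixed labor force, u_{t+1} = u_t + s·(1−u_t) − f·u_t = u_t·(1−s−f) + s.
Here 1−s−f = 0.779 and s = 0.034.
u_1 = 0.070600 × 0.779 + 0.034 = 0.088997.
u_2 = 0.088997 × 0.779 + 0.034 = 0.103329.

Unemployment rate after two months ≈ 10.33%.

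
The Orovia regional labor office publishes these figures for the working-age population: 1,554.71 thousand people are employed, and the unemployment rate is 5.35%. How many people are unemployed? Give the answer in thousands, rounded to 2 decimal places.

Let U be the number unemployed. The labor force is E + U, and U/(E+U) = 0.0535.
So U = 0.0535 × 1,554.71 / (1 − 0.0535) = 83.1770 / 0.9465 ≈ 87.88 thousand.

About 87.88 thousand are unemployed.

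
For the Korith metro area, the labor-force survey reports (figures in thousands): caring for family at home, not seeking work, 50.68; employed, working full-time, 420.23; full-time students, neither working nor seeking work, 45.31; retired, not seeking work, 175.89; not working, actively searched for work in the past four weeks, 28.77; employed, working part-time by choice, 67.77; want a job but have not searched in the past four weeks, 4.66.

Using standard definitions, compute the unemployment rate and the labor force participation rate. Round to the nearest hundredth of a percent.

Employed = 420.23 + 67.77 = 488.00 thousand.
Unemployed = 28.77 thousand.
Labor force = 488.00 + 28.77 = 516.77 thousand.
Not in labor force = 50.68 + 45.31 + 175.89 + 4.66 = 276.54 thousand (those not working and not actively searching are outside the labor force — including those who want a job but have given up searching).
Civilian working-age population = 516.77 + 276.54 = 793.31 thousand.
Unemployment rate = 28.77 / 516.77 = 5.57%.
Labor force participation rate = 516.77 / 793.31 = 65.14%.

Unemployment rate ≈ 5.57%; labor force participation rate ≈ 65.14%.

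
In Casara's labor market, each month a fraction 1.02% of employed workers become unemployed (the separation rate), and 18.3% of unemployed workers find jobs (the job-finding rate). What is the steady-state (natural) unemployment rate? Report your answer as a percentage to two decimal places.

At steady state the flows balance: s·E = f·U, so U/(E+U) = s/(s+f).
u* = 1.02 / (1.02 + 18.3) = 1.02 / 19.32 = 5.28%.

Steady-state unemployment rate ≈ 5.28%.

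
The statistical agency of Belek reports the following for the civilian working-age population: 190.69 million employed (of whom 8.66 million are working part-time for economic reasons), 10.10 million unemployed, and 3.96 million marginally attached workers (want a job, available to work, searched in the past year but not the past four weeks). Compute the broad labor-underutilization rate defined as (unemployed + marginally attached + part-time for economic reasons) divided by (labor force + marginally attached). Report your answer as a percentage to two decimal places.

Labor force = 190.69 + 10.10 = 200.79 million.
Numerator = 10.10 + 3.96 + 8.66 = 22.72 million.
Denominator = 200.79 + 3.96 = 204.75 million.
Broad rate = 22.72 / 204.75 = 11.10%.

Broad underutilization rate ≈ 11.10%.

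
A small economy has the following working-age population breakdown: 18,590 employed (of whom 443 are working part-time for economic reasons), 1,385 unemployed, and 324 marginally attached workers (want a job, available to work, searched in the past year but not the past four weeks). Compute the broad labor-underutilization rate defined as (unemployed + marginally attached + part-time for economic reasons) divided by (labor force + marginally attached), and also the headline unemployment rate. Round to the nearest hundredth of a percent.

Labor force = 18,590 + 1,385 = 19,975.
Numerator = 1,385 + 324 + 443 = 2,152.
Denominator = 19,975 + 324 = 20,299.
Broad rate = 2,152 / 20,299 = 10.60%.
Headline unemployment rate = 1,385 / 19,975 = 6.93%.

Broad underutilization rate ≈ 10.60%; headline unemployment rate ≈ 6.93%.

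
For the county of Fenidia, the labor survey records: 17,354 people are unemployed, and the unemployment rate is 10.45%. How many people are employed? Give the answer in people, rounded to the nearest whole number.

Labor force = U / u = 17,354 / 0.1045 ≈ 166,067.
Employed = labor force − unemployed = 166,067 − 17,354 = 148,713.

About 148,713 are employed.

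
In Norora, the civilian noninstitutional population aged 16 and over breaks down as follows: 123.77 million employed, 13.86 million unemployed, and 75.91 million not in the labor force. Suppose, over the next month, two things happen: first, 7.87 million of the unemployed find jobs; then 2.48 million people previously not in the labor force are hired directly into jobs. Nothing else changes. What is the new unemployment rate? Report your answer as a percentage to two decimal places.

Initially, labor force = 123.77 + 13.86 = 137.63 million, so u = 13.86/137.63 = 10.07%.
After the first change, unemployed falls and employed rises by 7.87; labor force unchanged → E = 131.64, U = 5.99, labor force = 137.63 million.
After the second change, employed and labor force both rise by 2.48; unemployed unchanged → E = 134.12, U = 5.99, labor force = 140.11 million.
New unemployment rate = 5.99 / 140.11 = 4.28%.

New unemployment rate ≈ 4.28%.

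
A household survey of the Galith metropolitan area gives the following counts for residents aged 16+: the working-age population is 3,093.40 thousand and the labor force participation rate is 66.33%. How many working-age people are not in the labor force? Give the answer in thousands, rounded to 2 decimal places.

About 1,041.55 thousand are not in the labor force.

Share not in the labor force = 1 − 0.6633 = 0.3367.
Not in labor force = 0.3367 × 3,093.40 ≈ 1,041.55 thousand.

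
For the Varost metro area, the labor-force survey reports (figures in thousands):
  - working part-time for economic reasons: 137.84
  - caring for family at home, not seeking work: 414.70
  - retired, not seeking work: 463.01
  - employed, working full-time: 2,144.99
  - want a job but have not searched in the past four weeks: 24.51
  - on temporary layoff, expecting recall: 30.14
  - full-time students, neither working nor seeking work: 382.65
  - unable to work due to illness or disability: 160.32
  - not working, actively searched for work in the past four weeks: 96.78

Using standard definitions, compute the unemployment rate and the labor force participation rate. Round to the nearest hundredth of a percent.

Unemployment rate ≈ 5.27%; labor force participation rate ≈ 62.51%.

Employed = 137.84 + 2,144.99 = 2,282.83 thousand (anyone who worked, including part-time for economic reasons, counts as employed).
Unemployed = 30.14 + 96.78 = 126.92 thousand (jobless and actively searching, or on temporary layoff).
Labor force = 2,282.83 + 126.92 = 2,409.75 thousand.
Not in labor force = 414.70 + 463.01 + 24.51 + 382.65 + 160.32 = 1,445.19 thousand (those not working and not actively searching are outside the labor force — including those who want a job but have given up searching).
Civilian working-age population = 2,409.75 + 1,445.19 = 3,854.94 thousand.
Unemployment rate = 126.92 / 2,409.75 = 5.27%.
Labor force participation rate = 2,409.75 / 3,854.94 = 62.51%.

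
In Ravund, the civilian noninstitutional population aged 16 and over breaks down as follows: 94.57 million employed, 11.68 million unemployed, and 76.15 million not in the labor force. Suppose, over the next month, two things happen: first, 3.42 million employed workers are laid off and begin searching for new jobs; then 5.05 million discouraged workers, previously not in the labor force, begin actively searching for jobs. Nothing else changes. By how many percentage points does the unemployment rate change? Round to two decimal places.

Initially, labor force = 94.57 + 11.68 = 106.25 million, so u = 11.68/106.25 = 10.99%.
After the first change, employed falls and unemployed rises by 3.42; labor force unchanged → E = 91.15, U = 15.10, labor force = 106.25 million.
After the second change, unemployed and labor force both rise by 5.05 → E = 91.15, U = 20.15, labor force = 111.30 million.
New unemployment rate = 20.15 / 111.30 = 18.10%.
Change = 18.10% − 10.99% = +7.11 percentage points.

The unemployment rate changes by +7.11 percentage points.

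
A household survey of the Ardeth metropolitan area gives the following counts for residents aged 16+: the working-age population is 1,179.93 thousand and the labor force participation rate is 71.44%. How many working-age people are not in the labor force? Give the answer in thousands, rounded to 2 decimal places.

About 336.99 thousand are not in the labor force.

Share not in the labor force = 1 − 0.7144 = 0.2856.
Not in labor force = 0.2856 × 1,179.93 ≈ 336.99 thousand.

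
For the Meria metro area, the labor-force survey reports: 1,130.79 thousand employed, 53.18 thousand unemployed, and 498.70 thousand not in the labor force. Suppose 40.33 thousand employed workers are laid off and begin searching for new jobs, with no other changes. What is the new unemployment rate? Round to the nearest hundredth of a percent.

Initially, labor force = 1,130.79 + 53.18 = 1,183.97 thousand, so u = 53.18/1,183.97 = 4.49%.
After the change, employed falls and unemployed rises by 40.33; labor force unchanged → E = 1,090.46, U = 93.51, labor force = 1,183.97 thousand.
New unemployment rate = 93.51 / 1,183.97 = 7.90%.

New unemployment rate ≈ 7.90%.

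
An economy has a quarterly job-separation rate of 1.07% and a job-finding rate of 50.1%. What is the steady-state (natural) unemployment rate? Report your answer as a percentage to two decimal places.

Steady-state unemployment rate ≈ 2.09%.

At steady state the flows balance: s·E = f·U, so U/(E+U) = s/(s+f).
u* = 1.07 / (1.07 + 50.1) = 1.07 / 51.17 = 2.09%.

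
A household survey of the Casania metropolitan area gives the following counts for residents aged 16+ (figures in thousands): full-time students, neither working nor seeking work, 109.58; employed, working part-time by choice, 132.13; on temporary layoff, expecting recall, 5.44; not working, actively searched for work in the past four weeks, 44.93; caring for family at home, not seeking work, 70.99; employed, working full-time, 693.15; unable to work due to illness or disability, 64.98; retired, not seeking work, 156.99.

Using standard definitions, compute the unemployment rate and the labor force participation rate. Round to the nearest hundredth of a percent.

Unemployment rate ≈ 5.75%; labor force participation rate ≈ 68.51%.

Employed = 132.13 + 693.15 = 825.28 thousand.
Unemployed = 5.44 + 44.93 = 50.37 thousand (jobless and actively searching, or on temporary layoff).
Labor force = 825.28 + 50.37 = 875.65 thousand.
Not in labor force = 109.58 + 70.99 + 64.98 + 156.99 = 402.54 thousand (those not working and not actively searching are outside the labor force).
Civilian working-age population = 875.65 + 402.54 = 1,278.19 thousand.
Unemployment rate = 50.37 / 875.65 = 5.75%.
Labor force participation rate = 875.65 / 1,278.19 = 68.51%.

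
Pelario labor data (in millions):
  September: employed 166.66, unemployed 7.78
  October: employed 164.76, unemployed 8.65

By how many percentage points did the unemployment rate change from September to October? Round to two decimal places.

The unemployment rate changed by +0.53 percentage points.

September: labor force = 166.66 + 7.78 = 174.44; u = 7.78/174.44 = 4.46%.
October: labor force = 164.76 + 8.65 = 173.41; u = 8.65/173.41 = 4.99%.
Change = 4.99% − 4.46% = +0.53 pp.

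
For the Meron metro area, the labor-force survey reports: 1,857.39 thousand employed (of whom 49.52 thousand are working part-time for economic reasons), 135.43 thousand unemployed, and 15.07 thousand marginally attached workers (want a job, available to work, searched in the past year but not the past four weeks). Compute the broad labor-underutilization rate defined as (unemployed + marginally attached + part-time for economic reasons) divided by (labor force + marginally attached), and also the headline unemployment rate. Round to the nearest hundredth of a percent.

Labor force = 1,857.39 + 135.43 = 1,992.82 thousand.
Numerator = 135.43 + 15.07 + 49.52 = 200.02 thousand.
Denominator = 1,992.82 + 15.07 = 2,007.89 thousand.
Broad rate = 200.02 / 2,007.89 = 9.96%.
Headline unemployment rate = 135.43 / 1,992.82 = 6.80%.

Broad underutilization rate ≈ 9.96%; headline unemployment rate ≈ 6.80%.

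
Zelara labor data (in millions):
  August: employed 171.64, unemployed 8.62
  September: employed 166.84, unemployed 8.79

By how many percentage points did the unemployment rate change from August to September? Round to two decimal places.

August: labor force = 171.64 + 8.62 = 180.26; u = 8.62/180.26 = 4.78%.
September: labor force = 166.84 + 8.79 = 175.63; u = 8.79/175.63 = 5.00%.
Change = 5.00% − 4.78% = +0.22 pp.

The unemployment rate changed by +0.22 percentage points.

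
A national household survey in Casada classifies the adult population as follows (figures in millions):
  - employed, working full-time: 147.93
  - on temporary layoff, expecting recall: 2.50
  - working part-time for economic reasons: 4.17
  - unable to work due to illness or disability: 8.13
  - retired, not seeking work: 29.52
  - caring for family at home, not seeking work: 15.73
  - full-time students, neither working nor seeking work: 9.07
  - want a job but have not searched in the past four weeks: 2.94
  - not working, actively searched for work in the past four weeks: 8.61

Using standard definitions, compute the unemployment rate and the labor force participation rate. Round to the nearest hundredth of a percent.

Unemployment rate ≈ 6.81%; labor force participation rate ≈ 71.40%.

Employed = 147.93 + 4.17 = 152.10 million (anyone who worked, including part-time for economic reasons, counts as employed).
Unemployed = 2.50 + 8.61 = 11.11 million (jobless and actively searching, or on temporary layoff).
Labor force = 152.10 + 11.11 = 163.21 million.
Not in labor force = 8.13 + 29.52 + 15.73 + 9.07 + 2.94 = 65.39 million (those not working and not actively searching are outside the labor force — including those who want a job but have given up searching).
Civilian working-age population = 163.21 + 65.39 = 228.60 million.
Unemployment rate = 11.11 / 163.21 = 6.81%.
Labor force participation rate = 163.21 / 228.60 = 71.40%.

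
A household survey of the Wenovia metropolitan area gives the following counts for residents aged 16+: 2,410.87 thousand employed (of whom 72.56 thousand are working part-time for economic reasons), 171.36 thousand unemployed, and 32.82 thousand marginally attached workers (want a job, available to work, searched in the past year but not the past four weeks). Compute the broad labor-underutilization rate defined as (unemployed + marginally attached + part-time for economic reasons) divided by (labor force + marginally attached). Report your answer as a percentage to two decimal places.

Broad underutilization rate ≈ 10.58%.

Labor force = 2,410.87 + 171.36 = 2,582.23 thousand.
Numerator = 171.36 + 32.82 + 72.56 = 276.74 thousand.
Denominator = 2,582.23 + 32.82 = 2,615.05 thousand.
Broad rate = 276.74 / 2,615.05 = 10.58%.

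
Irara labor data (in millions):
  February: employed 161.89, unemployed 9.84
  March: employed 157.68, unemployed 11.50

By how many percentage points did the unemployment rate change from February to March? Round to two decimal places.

February: labor force = 161.89 + 9.84 = 171.73; u = 9.84/171.73 = 5.73%.
March: labor force = 157.68 + 11.50 = 169.18; u = 11.50/169.18 = 6.80%.
Change = 6.80% − 5.73% = +1.07 pp.

The unemployment rate changed by +1.07 percentage points.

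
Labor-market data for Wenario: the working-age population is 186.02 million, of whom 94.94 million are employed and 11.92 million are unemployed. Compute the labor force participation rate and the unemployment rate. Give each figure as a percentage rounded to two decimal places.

Labor force = employed + unemployed = 94.94 + 11.92 = 106.86 million.
Unemployment rate = 11.92 / 106.86 = 11.15%.
Labor force participation rate = 106.86 / 186.02 = 57.45%.

Labor force participation rate ≈ 57.45%; unemployment rate ≈ 11.15%.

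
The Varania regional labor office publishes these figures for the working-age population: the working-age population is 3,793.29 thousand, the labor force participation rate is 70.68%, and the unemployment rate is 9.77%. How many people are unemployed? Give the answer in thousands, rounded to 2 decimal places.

Labor force = 0.7068 × 3,793.29 = 2,681.10 thousand.
Unemployed = 0.0977 × 2,681.10 ≈ 261.94 thousand.

About 261.94 thousand are unemployed.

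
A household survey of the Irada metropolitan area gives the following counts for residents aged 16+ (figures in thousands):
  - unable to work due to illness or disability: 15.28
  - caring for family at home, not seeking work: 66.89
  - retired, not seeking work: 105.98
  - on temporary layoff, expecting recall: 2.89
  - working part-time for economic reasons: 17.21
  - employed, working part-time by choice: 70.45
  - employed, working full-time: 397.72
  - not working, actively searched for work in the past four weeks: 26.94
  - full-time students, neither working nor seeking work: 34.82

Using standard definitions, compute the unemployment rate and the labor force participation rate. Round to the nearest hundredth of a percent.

Unemployment rate ≈ 5.79%; labor force participation rate ≈ 69.79%.

Employed = 17.21 + 70.45 + 397.72 = 485.38 thousand (anyone who worked, including part-time for economic reasons, counts as employed).
Unemployed = 2.89 + 26.94 = 29.83 thousand (jobless and actively searching, or on temporary layoff).
Labor force = 485.38 + 29.83 = 515.21 thousand.
Not in labor force = 15.28 + 66.89 + 105.98 + 34.82 = 222.97 thousand (those not working and not actively searching are outside the labor force).
Civilian working-age population = 515.21 + 222.97 = 738.18 thousand.
Unemployment rate = 29.83 / 515.21 = 5.79%.
Labor force participation rate = 515.21 / 738.18 = 69.79%.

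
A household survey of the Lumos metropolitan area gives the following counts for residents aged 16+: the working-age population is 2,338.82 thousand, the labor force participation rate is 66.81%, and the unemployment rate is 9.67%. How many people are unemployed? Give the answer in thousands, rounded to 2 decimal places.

About 151.10 thousand are unemployed.

Labor force = 0.6681 × 2,338.82 = 1,562.57 thousand.
Unemployed = 0.0967 × 1,562.57 ≈ 151.10 thousand.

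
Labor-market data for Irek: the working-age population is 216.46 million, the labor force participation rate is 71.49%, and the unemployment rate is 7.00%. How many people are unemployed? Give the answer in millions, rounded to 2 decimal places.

Labor force = 0.7149 × 216.46 = 154.75 million.
Unemployed = 0.0700 × 154.75 ≈ 10.83 million.

About 10.83 million are unemployed.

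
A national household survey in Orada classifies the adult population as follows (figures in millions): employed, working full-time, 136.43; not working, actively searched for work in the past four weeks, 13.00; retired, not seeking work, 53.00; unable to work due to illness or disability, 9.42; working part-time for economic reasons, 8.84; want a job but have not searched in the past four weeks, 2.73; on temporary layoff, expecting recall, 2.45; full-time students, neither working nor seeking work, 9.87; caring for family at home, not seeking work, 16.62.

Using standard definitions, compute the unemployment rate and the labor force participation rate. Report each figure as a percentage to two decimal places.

Employed = 136.43 + 8.84 = 145.27 million (anyone who worked, including part-time for economic reasons, counts as employed).
Unemployed = 13.00 + 2.45 = 15.45 million (jobless and actively searching, or on temporary layoff).
Labor force = 145.27 + 15.45 = 160.72 million.
Not in labor force = 53.00 + 9.42 + 2.73 + 9.87 + 16.62 = 91.64 million (those not working and not actively searching are outside the labor force — including those who want a job but have given up searching).
Civilian working-age population = 160.72 + 91.64 = 252.36 million.
Unemployment rate = 15.45 / 160.72 = 9.61%.
Labor force participation rate = 160.72 / 252.36 = 63.69%.

Unemployment rate ≈ 9.61%; labor force participation rate ≈ 63.69%.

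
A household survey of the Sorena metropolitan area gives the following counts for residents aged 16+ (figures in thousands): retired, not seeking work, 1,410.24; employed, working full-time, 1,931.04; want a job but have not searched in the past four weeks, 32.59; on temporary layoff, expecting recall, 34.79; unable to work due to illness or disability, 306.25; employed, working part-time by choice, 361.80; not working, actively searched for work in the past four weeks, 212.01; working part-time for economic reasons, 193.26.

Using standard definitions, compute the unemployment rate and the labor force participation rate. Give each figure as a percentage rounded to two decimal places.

Unemployment rate ≈ 9.03%; labor force participation rate ≈ 60.98%.

Employed = 1,931.04 + 361.80 + 193.26 = 2,486.10 thousand (anyone who worked, including part-time for economic reasons, counts as employed).
Unemployed = 34.79 + 212.01 = 246.80 thousand (jobless and actively searching, or on temporary layoff).
Labor force = 2,486.10 + 246.80 = 2,732.90 thousand.
Not in labor force = 1,410.24 + 32.59 + 306.25 = 1,749.08 thousand (those not working and not actively searching are outside the labor force — including those who want a job but have given up searching).
Civilian working-age population = 2,732.90 + 1,749.08 = 4,481.98 thousand.
Unemployment rate = 246.80 / 2,732.90 = 9.03%.
Labor force participation rate = 2,732.90 / 4,481.98 = 60.98%.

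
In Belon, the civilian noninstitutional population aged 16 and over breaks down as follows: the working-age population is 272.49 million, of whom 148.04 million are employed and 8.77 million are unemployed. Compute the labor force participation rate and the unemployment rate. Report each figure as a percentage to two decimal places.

Labor force participation rate ≈ 57.55%; unemployment rate ≈ 5.59%.

Labor force = employed + unemployed = 148.04 + 8.77 = 156.81 million.
Unemployment rate = 8.77 / 156.81 = 5.59%.
Labor force participation rate = 156.81 / 272.49 = 57.55%.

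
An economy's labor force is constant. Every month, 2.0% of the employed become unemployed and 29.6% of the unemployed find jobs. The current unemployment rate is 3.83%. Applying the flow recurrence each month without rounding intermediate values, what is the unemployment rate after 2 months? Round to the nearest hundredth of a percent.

Unemployment rate after two months ≈ 5.16%.

With a fixed labor force, u_{t+1} = u_t + s·(1−u_t) − f·u_t = u_t·(1−s−f) + s.
Here 1−s−f = 0.684 and s = 0.020.
u_1 = 0.038300 × 0.684 + 0.020 = 0.046197.
u_2 = 0.046197 × 0.684 + 0.020 = 0.051599.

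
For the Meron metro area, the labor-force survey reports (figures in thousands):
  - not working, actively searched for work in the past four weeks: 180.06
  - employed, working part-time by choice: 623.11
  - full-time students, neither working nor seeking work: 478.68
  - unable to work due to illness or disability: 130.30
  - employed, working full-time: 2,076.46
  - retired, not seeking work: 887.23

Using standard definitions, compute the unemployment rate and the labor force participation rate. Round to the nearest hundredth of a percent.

Employed = 623.11 + 2,076.46 = 2,699.57 thousand.
Unemployed = 180.06 thousand.
Labor force = 2,699.57 + 180.06 = 2,879.63 thousand.
Not in labor force = 478.68 + 130.30 + 887.23 = 1,496.21 thousand (those not working and not actively searching are outside the labor force).
Civilian working-age population = 2,879.63 + 1,496.21 = 4,375.84 thousand.
Unemployment rate = 180.06 / 2,879.63 = 6.25%.
Labor force participation rate = 2,879.63 / 4,375.84 = 65.81%.

Unemployment rate ≈ 6.25%; labor force participation rate ≈ 65.81%.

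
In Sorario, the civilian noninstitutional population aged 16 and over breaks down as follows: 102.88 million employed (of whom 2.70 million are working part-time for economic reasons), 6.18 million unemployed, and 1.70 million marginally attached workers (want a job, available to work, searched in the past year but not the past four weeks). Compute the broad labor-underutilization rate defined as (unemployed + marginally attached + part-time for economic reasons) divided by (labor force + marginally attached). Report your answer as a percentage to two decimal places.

Labor force = 102.88 + 6.18 = 109.06 million.
Numerator = 6.18 + 1.70 + 2.70 = 10.58 million.
Denominator = 109.06 + 1.70 = 110.76 million.
Broad rate = 10.58 / 110.76 = 9.55%.

Broad underutilization rate ≈ 9.55%.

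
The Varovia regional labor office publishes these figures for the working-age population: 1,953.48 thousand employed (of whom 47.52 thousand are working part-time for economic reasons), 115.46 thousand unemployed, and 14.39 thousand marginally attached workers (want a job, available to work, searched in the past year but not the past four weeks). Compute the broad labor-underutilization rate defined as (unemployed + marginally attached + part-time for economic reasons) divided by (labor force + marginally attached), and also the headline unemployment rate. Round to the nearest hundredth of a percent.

Labor force = 1,953.48 + 115.46 = 2,068.94 thousand.
Numerator = 115.46 + 14.39 + 47.52 = 177.37 thousand.
Denominator = 2,068.94 + 14.39 = 2,083.33 thousand.
Broad rate = 177.37 / 2,083.33 = 8.51%.
Headline unemployment rate = 115.46 / 2,068.94 = 5.58%.

Broad underutilization rate ≈ 8.51%; headline unemployment rate ≈ 5.58%.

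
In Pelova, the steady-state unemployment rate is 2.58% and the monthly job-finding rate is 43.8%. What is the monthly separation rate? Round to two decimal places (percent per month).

Separation rate ≈ 1.16% per month.

From u* = s/(s+f): s = u·f/(1−u).
s = 0.0258 × 43.8 / (1 − 0.0258) = 1.1300 / 0.9742 ≈ 1.16% per month.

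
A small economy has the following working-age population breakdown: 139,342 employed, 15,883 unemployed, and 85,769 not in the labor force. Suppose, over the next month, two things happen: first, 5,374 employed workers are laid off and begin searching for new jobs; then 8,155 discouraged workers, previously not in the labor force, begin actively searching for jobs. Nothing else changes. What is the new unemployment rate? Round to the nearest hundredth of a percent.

Initially, labor force = 139,342 + 15,883 = 155,225, so u = 15,883/155,225 = 10.23%.
After the first change, employed falls and unemployed rises by 5,374; labor force unchanged → E = 133,968, U = 21,257, labor force = 155,225.
After the second change, unemployed and labor force both rise by 8,155 → E = 133,968, U = 29,412, labor force = 163,380.
New unemployment rate = 29,412 / 163,380 = 18.00%.

New unemployment rate ≈ 18.00%.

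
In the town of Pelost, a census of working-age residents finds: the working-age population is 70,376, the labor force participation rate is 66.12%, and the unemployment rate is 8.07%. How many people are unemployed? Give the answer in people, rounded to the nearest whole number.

Labor force = 0.6612 × 70,376 = 46,533.
Unemployed = 0.0807 × 46,533 ≈ 3,755.

About 3,755 are unemployed.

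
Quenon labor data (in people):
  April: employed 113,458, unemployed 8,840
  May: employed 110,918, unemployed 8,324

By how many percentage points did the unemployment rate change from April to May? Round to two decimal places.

The unemployment rate changed by −0.25 percentage points.

April: labor force = 113,458 + 8,840 = 122,298; u = 8,840/122,298 = 7.23%.
May: labor force = 110,918 + 8,324 = 119,242; u = 8,324/119,242 = 6.98%.
Change = 6.98% − 7.23% = −0.25 pp.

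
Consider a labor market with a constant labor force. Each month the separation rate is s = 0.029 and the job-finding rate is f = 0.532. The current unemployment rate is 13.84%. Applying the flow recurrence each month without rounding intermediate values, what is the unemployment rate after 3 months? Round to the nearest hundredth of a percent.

With a fixed labor force, u_{t+1} = u_t + s·(1−u_t) − f·u_t = u_t·(1−s−f) + s.
Here 1−s−f = 0.439 and s = 0.029.
u_1 = 0.138400 × 0.439 + 0.029 = 0.089758.
u_2 = 0.089758 × 0.439 + 0.029 = 0.068404.
u_3 = 0.068404 × 0.439 + 0.029 = 0.059029.

Unemployment rate after three months ≈ 5.90%.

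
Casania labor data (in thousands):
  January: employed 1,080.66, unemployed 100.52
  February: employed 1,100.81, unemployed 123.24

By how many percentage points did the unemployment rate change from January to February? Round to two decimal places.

The unemployment rate changed by +1.56 percentage points.

January: labor force = 1,080.66 + 100.52 = 1,181.18; u = 100.52/1,181.18 = 8.51%.
February: labor force = 1,100.81 + 123.24 = 1,224.05; u = 123.24/1,224.05 = 10.07%.
Change = 10.07% − 8.51% = +1.56 pp.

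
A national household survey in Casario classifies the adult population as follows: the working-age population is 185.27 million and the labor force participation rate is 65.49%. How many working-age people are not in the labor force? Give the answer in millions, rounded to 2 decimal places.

Share not in the labor force = 1 − 0.6549 = 0.3451.
Not in labor force = 0.3451 × 185.27 ≈ 63.94 million.

About 63.94 million are not in the labor force.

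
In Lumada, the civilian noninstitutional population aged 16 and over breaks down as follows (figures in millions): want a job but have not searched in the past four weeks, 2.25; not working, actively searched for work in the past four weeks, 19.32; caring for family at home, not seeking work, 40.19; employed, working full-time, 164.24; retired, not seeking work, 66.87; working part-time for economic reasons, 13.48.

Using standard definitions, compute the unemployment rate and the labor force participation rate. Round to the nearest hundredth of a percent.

Unemployment rate ≈ 9.81%; labor force participation rate ≈ 64.32%.

Employed = 164.24 + 13.48 = 177.72 million (anyone who worked, including part-time for economic reasons, counts as employed).
Unemployed = 19.32 million.
Labor force = 177.72 + 19.32 = 197.04 million.
Not in labor force = 2.25 + 40.19 + 66.87 = 109.31 million (those not working and not actively searching are outside the labor force — including those who want a job but have given up searching).
Civilian working-age population = 197.04 + 109.31 = 306.35 million.
Unemployment rate = 19.32 / 197.04 = 9.81%.
Labor force participation rate = 197.04 / 306.35 = 64.32%.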